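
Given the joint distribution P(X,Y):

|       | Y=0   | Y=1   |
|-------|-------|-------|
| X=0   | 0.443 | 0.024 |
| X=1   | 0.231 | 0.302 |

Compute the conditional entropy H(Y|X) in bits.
0.6627 bits

H(Y|X) = H(X,Y) - H(X)

H(X,Y) = -Σ_{x,y} P(x,y) log₂ P(x,y). Per-cell terms -P(x,y)·log₂P(x,y):
  X=0: 0.52035728, 0.12913972
  X=1: 0.48834214, 0.52166862
Sum of the 4 terms: H(X,Y) = 1.6595078 bits

Marginal of X (row sums):
  P(X=0) = 0.443 + 0.024 = 0.467
  P(X=1) = 0.231 + 0.302 = 0.533
H(X) = -[0.467·log₂(0.467) + 0.533·log₂(0.533)]
  = 0.51300209 + 0.48385344 = 0.9968555 bits

H(Y|X) = H(X,Y) - H(X) = 1.6595078 - 0.9968555 = 0.6627 bits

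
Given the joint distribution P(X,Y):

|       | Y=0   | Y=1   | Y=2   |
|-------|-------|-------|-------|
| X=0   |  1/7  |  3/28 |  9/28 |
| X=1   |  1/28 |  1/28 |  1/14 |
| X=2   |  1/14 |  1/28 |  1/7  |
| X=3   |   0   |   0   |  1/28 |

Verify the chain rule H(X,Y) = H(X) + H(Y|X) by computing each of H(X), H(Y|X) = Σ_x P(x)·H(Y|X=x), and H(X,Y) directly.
H(X) = 1.5341 bits, H(Y|X) = 1.3703 bits, H(X,Y) = 2.9043 bits

Marginal of X (row sums):
  P(X=0) = 1/7 + 3/28 + 9/28 = 4/7
  P(X=1) = 1/28 + 1/28 + 1/14 = 1/7
  P(X=2) = 1/14 + 1/28 + 1/7 = 1/4
  P(X=3) = 0 + 0 + 1/28 = 1/28
H(X) = -[(4/7)·log₂(4/7) + (1/7)·log₂(1/7) + (1/4)·log₂(1/4) + (1/28)·log₂(1/28)]
  = 0.46135 + 0.40105 + 0.50000 + 0.17169 = 1.5341 bits

H(Y|X) = Σ_x P(x)·H(Y|X=x):
  X=0: P(X=0) = 4/7, P(Y|X=0) = (1/4, 3/16, 9/16) → H(Y|X=0) = 1.41974
  X=1: P(X=1) = 1/7, P(Y|X=1) = (1/4, 1/4, 1/2) → H(Y|X=1) = 1.50000
  X=2: P(X=2) = 1/4, P(Y|X=2) = (2/7, 1/7, 4/7) → H(Y|X=2) = 1.37878
  X=3: P(X=3) = 1/28, P(Y|X=3) = (0, 0, 1) → H(Y|X=3) = 0.00000
H(Y|X) = (4/7)·1.41974 + (1/7)·1.50000 + (1/4)·1.37878 + (1/28)·0.00000 = 1.3703 bits

H(X,Y) = -Σ_{x,y} P(x,y) log₂ P(x,y). Per-cell terms -P(x,y)·log₂P(x,y):
  X=0: 0.40105, 0.34526, 0.52632
  X=1: 0.17169, 0.17169, 0.27195
  X=2: 0.27195, 0.17169, 0.40105
  X=3: 0.00000, 0.00000, 0.17169
  (cells with P = 0 contribute 0)
Sum of the 12 terms: H(X,Y) = 2.9043 bits

Chain rule check:
  H(X) + H(Y|X) = 1.5341 + 1.3703 = 2.9044 bits
  H(X,Y) = 2.9043 bits
✓ Chain rule verified (Δ = 0.0001 is 4-dp rounding noise: each of the three values was rounded independently).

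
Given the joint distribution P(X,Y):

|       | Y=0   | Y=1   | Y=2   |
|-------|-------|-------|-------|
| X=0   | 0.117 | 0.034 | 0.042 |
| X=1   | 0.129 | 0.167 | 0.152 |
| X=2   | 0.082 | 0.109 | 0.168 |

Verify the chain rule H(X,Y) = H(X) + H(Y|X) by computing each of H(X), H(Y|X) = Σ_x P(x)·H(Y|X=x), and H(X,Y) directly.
H(X) = 1.5076 bits, H(Y|X) = 1.5147 bits, H(X,Y) = 3.0223 bits

Marginal of X (row sums):
  P(X=0) = 0.117 + 0.034 + 0.042 = 0.193
  P(X=1) = 0.129 + 0.167 + 0.152 = 0.448
  P(X=2) = 0.082 + 0.109 + 0.168 = 0.359
H(X) = -[0.193·log₂(0.193) + 0.448·log₂(0.448) + 0.359·log₂(0.359)]
  = 0.45805 + 0.51898 + 0.53058 = 1.5076 bits

H(Y|X) = Σ_x P(x)·H(Y|X=x):
  X=0: P(X=0) = 0.193, P(Y|X=0) = (117/193, 34/193, 42/193) → H(Y|X=0) = 1.35783
  X=1: P(X=1) = 0.448, P(Y|X=1) = (129/448, 167/448, 19/56) → H(Y|X=1) = 1.57697
  X=2: P(X=2) = 0.359, P(Y|X=2) = (82/359, 109/359, 168/359) → H(Y|X=2) = 1.52138
H(Y|X) = 0.193·1.35783 + 0.448·1.57697 + 0.359·1.52138 = 1.5147 bits

H(X,Y) = -Σ_{x,y} P(x,y) log₂ P(x,y). Per-cell terms -P(x,y)·log₂P(x,y):
  X=0: 0.36216, 0.16586, 0.19209
  X=1: 0.38114, 0.43121, 0.41311
  X=2: 0.29588, 0.34854, 0.43234
Sum of the 9 terms: H(X,Y) = 3.0223 bits

Chain rule check:
  H(X) + H(Y|X) = 1.5076 + 1.5147 = 3.0223 bits
  H(X,Y) = 3.0223 bits
✓ Chain rule verified.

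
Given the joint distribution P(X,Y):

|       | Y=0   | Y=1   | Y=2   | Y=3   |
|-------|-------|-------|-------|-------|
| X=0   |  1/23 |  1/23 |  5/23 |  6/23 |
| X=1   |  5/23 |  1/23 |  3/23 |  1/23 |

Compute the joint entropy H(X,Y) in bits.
2.6330 bits

H(X,Y) = -Σ_{x,y} P(x,y) log₂ P(x,y). Per-cell terms -P(x,y)·log₂P(x,y):
  X=0: 0.1967, 0.1967, 0.4786, 0.5057
  X=1: 0.4786, 0.1967, 0.3833, 0.1967
Sum of the 8 terms: H(X,Y) = 2.6330 bits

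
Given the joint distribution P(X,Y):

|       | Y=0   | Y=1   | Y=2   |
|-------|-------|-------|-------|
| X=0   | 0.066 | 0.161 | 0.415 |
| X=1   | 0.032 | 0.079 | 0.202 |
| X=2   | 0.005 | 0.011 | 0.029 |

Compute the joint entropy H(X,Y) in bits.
2.3818 bits

H(X,Y) = -Σ_{x,y} P(x,y) log₂ P(x,y). Per-cell terms -P(x,y)·log₂P(x,y):
  X=0: 0.2588, 0.4242, 0.5266
  X=1: 0.1589, 0.2893, 0.4661
  X=2: 0.0382, 0.0716, 0.1481
Sum of the 9 terms: H(X,Y) = 2.3818 bits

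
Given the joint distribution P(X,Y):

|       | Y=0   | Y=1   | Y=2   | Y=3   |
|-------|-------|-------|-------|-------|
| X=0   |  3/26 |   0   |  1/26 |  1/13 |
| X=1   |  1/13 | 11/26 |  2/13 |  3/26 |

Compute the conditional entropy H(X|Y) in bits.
0.5123 bits

H(X|Y) = H(X,Y) - H(Y)

H(X,Y) = -Σ_{x,y} P(x,y) log₂ P(x,y). Per-cell terms -P(x,y)·log₂P(x,y):
  X=0: 0.359478, 0.000000, 0.180786, 0.284649
  X=1: 0.284649, 0.525042, 0.415452, 0.359478
  (cells with P = 0 contribute 0)
Sum of the 8 terms: H(X,Y) = 2.40953 bits

Marginal of Y (column sums):
  P(Y=0) = 3/26 + 1/13 = 5/26
  P(Y=1) = 0 + 11/26 = 11/26
  P(Y=2) = 1/26 + 2/13 = 5/26
  P(Y=3) = 1/13 + 3/26 = 5/26
H(Y) = -[(5/26)·log₂(5/26) + (11/26)·log₂(11/26) + (5/26)·log₂(5/26) + (5/26)·log₂(5/26)]
  = 0.457406 + 0.525042 + 0.457406 + 0.457406 = 1.89726 bits

H(X|Y) = H(X,Y) - H(Y) = 2.40953 - 1.89726 = 0.5123 bits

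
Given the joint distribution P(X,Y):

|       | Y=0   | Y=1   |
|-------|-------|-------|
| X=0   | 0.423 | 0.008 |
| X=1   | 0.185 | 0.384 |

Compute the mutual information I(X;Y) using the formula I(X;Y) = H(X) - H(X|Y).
0.3909 bits

I(X;Y) = H(X) - H(X|Y)

Marginal of X (row sums):
  P(X=0) = 0.423 + 0.008 = 0.431
  P(X=1) = 0.185 + 0.384 = 0.569
H(X) = -[0.431·log₂(0.431) + 0.569·log₂(0.569)]
  = 0.5233 + 0.4629 = 0.9862 bits

Marginal of Y (column sums):
  P(Y=0) = 0.423 + 0.185 = 0.608
  P(Y=1) = 0.008 + 0.384 = 0.392
H(X|Y) = Σ_y P(y)·H(X|Y=y):
  Y=0: P(Y=0) = 0.608, P(X|Y=0) = (423/608, 185/608) → H(X|Y=0) = 0.8865
  Y=1: P(Y=1) = 0.392, P(X|Y=1) = (1/49, 48/49) → H(X|Y=1) = 0.1437
H(X|Y) = 0.608·0.8865 + 0.392·0.1437 = 0.5953 bits

I(X;Y) = H(X) - H(X|Y) = 0.9862 - 0.5953 = 0.3909 bits

Cross-check via I(X;Y) = H(X) + H(Y) - H(X,Y): computing H(Y) from the column sums and H(X,Y) from the 4 cells in the same way gives H(Y) = 0.9661 bits and H(X,Y) = 1.5614 bits, so
I(X;Y) = 0.9862 + 0.9661 - 1.5614 = 0.3909 bits ✓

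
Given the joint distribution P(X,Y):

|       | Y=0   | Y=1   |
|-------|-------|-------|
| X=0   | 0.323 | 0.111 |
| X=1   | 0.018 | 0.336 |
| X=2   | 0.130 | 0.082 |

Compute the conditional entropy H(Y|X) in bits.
0.6627 bits

H(Y|X) = H(X,Y) - H(X)

H(X,Y) = -Σ_{x,y} P(x,y) log₂ P(x,y). Per-cell terms -P(x,y)·log₂P(x,y):
  X=0: 0.52661724, 0.35202189
  X=1: 0.10432547, 0.52868487
  X=2: 0.38264414, 0.29587505
Sum of the 6 terms: H(X,Y) = 2.1901687 bits

Marginal of X (row sums):
  P(X=0) = 0.323 + 0.111 = 0.434
  P(X=1) = 0.018 + 0.336 = 0.354
  P(X=2) = 0.130 + 0.082 = 0.212
H(X) = -[0.434·log₂(0.434) + 0.354·log₂(0.354) + 0.212·log₂(0.212)]
  = 0.52263714 + 0.53035527 + 0.47442713 = 1.5274195 bits

H(Y|X) = H(X,Y) - H(X) = 2.1901687 - 1.5274195 = 0.6627 bits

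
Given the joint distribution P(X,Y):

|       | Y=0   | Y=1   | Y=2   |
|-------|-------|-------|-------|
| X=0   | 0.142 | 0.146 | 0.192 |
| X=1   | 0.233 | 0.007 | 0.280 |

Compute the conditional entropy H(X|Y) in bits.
0.8600 bits

H(X|Y) = H(X,Y) - H(Y)

H(X,Y) = -Σ_{x,y} P(x,y) log₂ P(x,y). Per-cell terms -P(x,y)·log₂P(x,y):
  X=0: 0.39988, 0.40529, 0.45712
  X=1: 0.48967, 0.05011, 0.51422
Sum of the 6 terms: H(X,Y) = 2.3163 bits

Marginal of Y (column sums):
  P(Y=0) = 0.142 + 0.233 = 0.375
  P(Y=1) = 0.146 + 0.007 = 0.153
  P(Y=2) = 0.192 + 0.280 = 0.472
H(Y) = -[0.375·log₂(0.375) + 0.153·log₂(0.153) + 0.472·log₂(0.472)]
  = 0.53064 + 0.41438 + 0.51124 = 1.4563 bits

H(X|Y) = H(X,Y) - H(Y) = 2.3163 - 1.4563 = 0.8600 bits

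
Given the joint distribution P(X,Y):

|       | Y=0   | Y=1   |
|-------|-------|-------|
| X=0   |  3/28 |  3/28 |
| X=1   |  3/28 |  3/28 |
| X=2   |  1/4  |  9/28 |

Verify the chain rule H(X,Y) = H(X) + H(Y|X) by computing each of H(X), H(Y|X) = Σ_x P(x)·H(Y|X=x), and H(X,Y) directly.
H(X) = 1.4138 bits, H(Y|X) = 0.9935 bits, H(X,Y) = 2.4073 bits

Marginal of X (row sums):
  P(X=0) = 3/28 + 3/28 = 3/14
  P(X=1) = 3/28 + 3/28 = 3/14
  P(X=2) = 1/4 + 9/28 = 4/7
H(X) = -[(3/14)·log₂(3/14) + (3/14)·log₂(3/14) + (4/7)·log₂(4/7)]
  = 0.476227 + 0.476227 + 0.461346 = 1.4138 bits

H(Y|X) = Σ_x P(x)·H(Y|X=x):
  X=0: P(X=0) = 3/14, P(Y|X=0) = (1/2, 1/2) → H(Y|X=0) = 1.000000
  X=1: P(X=1) = 3/14, P(Y|X=1) = (1/2, 1/2) → H(Y|X=1) = 1.000000
  X=2: P(X=2) = 4/7, P(Y|X=2) = (7/16, 9/16) → H(Y|X=2) = 0.988699
H(Y|X) = (3/14)·1.000000 + (3/14)·1.000000 + (4/7)·0.988699 = 0.9935 bits

H(X,Y) = -Σ_{x,y} P(x,y) log₂ P(x,y). Per-cell terms -P(x,y)·log₂P(x,y):
  X=0: 0.345256, 0.345256
  X=1: 0.345256, 0.345256
  X=2: 0.500000, 0.526317
Sum of the 6 terms: H(X,Y) = 2.4073 bits

Chain rule check:
  H(X) + H(Y|X) = 1.4138 + 0.9935 = 2.4073 bits
  H(X,Y) = 2.4073 bits
✓ Chain rule verified.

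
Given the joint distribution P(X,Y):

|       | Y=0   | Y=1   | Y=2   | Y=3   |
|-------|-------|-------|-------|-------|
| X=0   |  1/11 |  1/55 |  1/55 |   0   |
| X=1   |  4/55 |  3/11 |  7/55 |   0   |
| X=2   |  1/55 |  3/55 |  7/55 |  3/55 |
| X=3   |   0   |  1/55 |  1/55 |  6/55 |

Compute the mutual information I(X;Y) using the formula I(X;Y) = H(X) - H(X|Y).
0.5301 bits

I(X;Y) = H(X) - H(X|Y)

Marginal of X (row sums):
  P(X=0) = 1/11 + 1/55 + 1/55 + 0 = 7/55
  P(X=1) = 4/55 + 3/11 + 7/55 + 0 = 26/55
  P(X=2) = 1/55 + 3/55 + 7/55 + 3/55 = 14/55
  P(X=3) = 0 + 1/55 + 1/55 + 6/55 = 8/55
H(X) = -[(7/55)·log₂(7/55) + (26/55)·log₂(26/55) + (14/55)·log₂(14/55) + (8/55)·log₂(8/55)]
  = 0.37851 + 0.51098 + 0.50247 + 0.40456 = 1.7965 bits

Marginal of Y (column sums):
  P(Y=0) = 1/11 + 4/55 + 1/55 + 0 = 2/11
  P(Y=1) = 1/55 + 3/11 + 3/55 + 1/55 = 4/11
  P(Y=2) = 1/55 + 7/55 + 7/55 + 1/55 = 16/55
  P(Y=3) = 0 + 0 + 3/55 + 6/55 = 9/55
H(X|Y) = Σ_y P(y)·H(X|Y=y):
  Y=0: P(Y=0) = 2/11, P(X|Y=0) = (1/2, 2/5, 1/10, 0) → H(X|Y=0) = 1.36096
  Y=1: P(Y=1) = 4/11, P(X|Y=1) = (1/20, 3/4, 3/20, 1/20) → H(X|Y=1) = 1.15402
  Y=2: P(Y=2) = 16/55, P(X|Y=2) = (1/16, 7/16, 7/16, 1/16) → H(X|Y=2) = 1.54356
  Y=3: P(Y=3) = 9/55, P(X|Y=3) = (0, 0, 1/3, 2/3) → H(X|Y=3) = 0.91830
H(X|Y) = (2/11)·1.36096 + (4/11)·1.15402 + (16/55)·1.54356 + (9/55)·0.91830 = 1.2664 bits

I(X;Y) = H(X) - H(X|Y) = 1.7965 - 1.2664 = 0.5301 bits

Cross-check via I(X;Y) = H(X) + H(Y) - H(X,Y): computing H(Y) from the column sums and H(X,Y) from the 16 cells in the same way gives H(Y) = 1.9234 bits and H(X,Y) = 3.1898 bits, so
I(X;Y) = 1.7965 + 1.9234 - 3.1898 = 0.5301 bits ✓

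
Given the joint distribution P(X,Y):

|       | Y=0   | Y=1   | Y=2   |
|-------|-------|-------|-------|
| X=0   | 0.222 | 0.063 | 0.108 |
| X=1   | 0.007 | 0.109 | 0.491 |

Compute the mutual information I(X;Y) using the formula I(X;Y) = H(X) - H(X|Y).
0.3508 bits

I(X;Y) = H(X) - H(X|Y)

Marginal of X (row sums):
  P(X=0) = 0.222 + 0.063 + 0.108 = 0.393
  P(X=1) = 0.007 + 0.109 + 0.491 = 0.607
H(X) = -[0.393·log₂(0.393) + 0.607·log₂(0.607)]
  = 0.5295 + 0.4372 = 0.9667 bits

Marginal of Y (column sums):
  P(Y=0) = 0.222 + 0.007 = 0.229
  P(Y=1) = 0.063 + 0.109 = 0.172
  P(Y=2) = 0.108 + 0.491 = 0.599
H(X|Y) = Σ_y P(y)·H(X|Y=y):
  Y=0: P(Y=0) = 0.229, P(X|Y=0) = (222/229, 7/229) → H(X|Y=0) = 0.1972
  Y=1: P(Y=1) = 0.172, P(X|Y=1) = (63/172, 109/172) → H(X|Y=1) = 0.9478
  Y=2: P(Y=2) = 0.599, P(X|Y=2) = (108/599, 491/599) → H(X|Y=2) = 0.6807
H(X|Y) = 0.229·0.1972 + 0.172·0.9478 + 0.599·0.6807 = 0.6159 bits

I(X;Y) = H(X) - H(X|Y) = 0.9667 - 0.6159 = 0.3508 bits

Cross-check via I(X;Y) = H(X) + H(Y) - H(X,Y): computing H(Y) from the column sums and H(X,Y) from the 6 cells in the same way gives H(Y) = 1.3667 bits and H(X,Y) = 1.9826 bits, so
I(X;Y) = 0.9667 + 1.3667 - 1.9826 = 0.3508 bits ✓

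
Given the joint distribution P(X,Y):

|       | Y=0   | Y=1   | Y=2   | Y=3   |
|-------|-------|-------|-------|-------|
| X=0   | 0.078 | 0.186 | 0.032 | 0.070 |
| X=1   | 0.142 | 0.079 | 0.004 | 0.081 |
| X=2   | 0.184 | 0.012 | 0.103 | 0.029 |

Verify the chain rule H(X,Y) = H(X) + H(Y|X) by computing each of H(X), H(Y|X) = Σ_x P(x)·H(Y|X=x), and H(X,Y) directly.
H(X) = 1.5810 bits, H(Y|X) = 1.6115 bits, H(X,Y) = 3.1925 bits

Marginal of X (row sums):
  P(X=0) = 0.078 + 0.186 + 0.032 + 0.070 = 0.366
  P(X=1) = 0.142 + 0.079 + 0.004 + 0.081 = 0.306
  P(X=2) = 0.184 + 0.012 + 0.103 + 0.029 = 0.328
H(X) = -[0.366·log₂(0.366) + 0.306·log₂(0.306) + 0.328·log₂(0.328)]
  = 0.53073 + 0.52277 + 0.52750 = 1.5810 bits

H(Y|X) = Σ_x P(x)·H(Y|X=x):
  X=0: P(X=0) = 0.366, P(Y|X=0) = (13/61, 31/61, 16/183, 35/183) → H(Y|X=0) = 1.73539
  X=1: P(X=1) = 0.306, P(Y|X=1) = (71/153, 79/306, 2/153, 9/34) → H(Y|X=1) = 1.60775
  X=2: P(X=2) = 0.328, P(Y|X=2) = (23/41, 3/82, 103/328, 29/328) → H(Y|X=2) = 1.47662
H(Y|X) = 0.366·1.73539 + 0.306·1.60775 + 0.328·1.47662 = 1.6115 bits

H(X,Y) = -Σ_{x,y} P(x,y) log₂ P(x,y). Per-cell terms -P(x,y)·log₂P(x,y):
  X=0: 0.28707, 0.45135, 0.15891, 0.26856
  X=1: 0.39988, 0.28930, 0.03186, 0.29370
  X=2: 0.44937, 0.07657, 0.33777, 0.14813
Sum of the 12 terms: H(X,Y) = 3.1925 bits

Chain rule check:
  H(X) + H(Y|X) = 1.5810 + 1.6115 = 3.1925 bits
  H(X,Y) = 3.1925 bits
✓ Chain rule verified.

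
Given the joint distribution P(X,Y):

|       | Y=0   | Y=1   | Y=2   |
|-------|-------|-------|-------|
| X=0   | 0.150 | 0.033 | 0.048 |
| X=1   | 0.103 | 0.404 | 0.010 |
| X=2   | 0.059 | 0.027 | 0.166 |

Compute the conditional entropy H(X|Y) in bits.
1.0056 bits

H(X|Y) = H(X,Y) - H(Y)

H(X,Y) = -Σ_{x,y} P(x,y) log₂ P(x,y). Per-cell terms -P(x,y)·log₂P(x,y):
  X=0: 0.4105, 0.1624, 0.2103
  X=1: 0.3378, 0.5283, 0.0664
  X=2: 0.2409, 0.1407, 0.4301
Sum of the 9 terms: H(X,Y) = 2.5274 bits

Marginal of Y (column sums):
  P(Y=0) = 0.150 + 0.103 + 0.059 = 0.312
  P(Y=1) = 0.033 + 0.404 + 0.027 = 0.464
  P(Y=2) = 0.048 + 0.010 + 0.166 = 0.224
H(Y) = -[0.312·log₂(0.312) + 0.464·log₂(0.464) + 0.224·log₂(0.224)]
  = 0.5243 + 0.5140 + 0.4835 = 1.5218 bits

H(X|Y) = H(X,Y) - H(Y) = 2.5274 - 1.5218 = 1.0056 bits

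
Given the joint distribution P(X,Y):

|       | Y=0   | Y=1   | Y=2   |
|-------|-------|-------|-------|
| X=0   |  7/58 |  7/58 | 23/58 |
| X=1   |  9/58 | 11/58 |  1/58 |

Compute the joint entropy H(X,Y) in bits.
2.2385 bits

H(X,Y) = -Σ_{x,y} P(x,y) log₂ P(x,y). Per-cell terms -P(x,y)·log₂P(x,y):
  X=0: 0.36818, 0.36818, 0.52917
  X=1: 0.41711, 0.45490, 0.10100
Sum of the 6 terms: H(X,Y) = 2.2385 bits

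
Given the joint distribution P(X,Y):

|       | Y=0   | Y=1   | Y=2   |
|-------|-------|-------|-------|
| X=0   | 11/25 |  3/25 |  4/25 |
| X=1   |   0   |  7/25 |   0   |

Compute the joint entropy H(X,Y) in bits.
1.8255 bits

H(X,Y) = -Σ_{x,y} P(x,y) log₂ P(x,y). Per-cell terms -P(x,y)·log₂P(x,y):
  X=0: 0.52115, 0.36707, 0.42302
  X=1: 0.00000, 0.51422, 0.00000
  (cells with P = 0 contribute 0)
Sum of the 6 terms: H(X,Y) = 1.8255 bits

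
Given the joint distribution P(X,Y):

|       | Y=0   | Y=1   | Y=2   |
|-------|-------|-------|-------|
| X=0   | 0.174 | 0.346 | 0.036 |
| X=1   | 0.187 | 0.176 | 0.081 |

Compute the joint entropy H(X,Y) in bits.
2.3286 bits

H(X,Y) = -Σ_{x,y} P(x,y) log₂ P(x,y). Per-cell terms -P(x,y)·log₂P(x,y):
  X=0: 0.4390, 0.5298, 0.1727
  X=1: 0.4523, 0.4411, 0.2937
Sum of the 6 terms: H(X,Y) = 2.3286 bits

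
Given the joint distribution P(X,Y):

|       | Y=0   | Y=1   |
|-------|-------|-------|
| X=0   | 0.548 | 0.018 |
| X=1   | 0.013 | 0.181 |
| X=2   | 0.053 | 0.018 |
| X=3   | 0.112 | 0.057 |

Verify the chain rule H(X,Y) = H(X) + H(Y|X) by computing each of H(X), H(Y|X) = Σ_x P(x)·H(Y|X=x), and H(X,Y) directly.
H(X) = 1.6281 bits, H(Y|X) = 0.3977 bits, H(X,Y) = 2.0259 bits

Marginal of X (row sums):
  P(X=0) = 0.548 + 0.018 = 0.566
  P(X=1) = 0.013 + 0.181 = 0.194
  P(X=2) = 0.053 + 0.018 = 0.071
  P(X=3) = 0.112 + 0.057 = 0.169
H(X) = -[0.566·log₂(0.566) + 0.194·log₂(0.194) + 0.071·log₂(0.071) + 0.169·log₂(0.169)]
  = 0.464757 + 0.458979 + 0.270939 + 0.433469 = 1.6281 bits

H(Y|X) = Σ_x P(x)·H(Y|X=x):
  X=0: P(X=0) = 0.566, P(Y|X=0) = (274/283, 9/283) → H(Y|X=0) = 0.203350
  X=1: P(X=1) = 0.194, P(Y|X=1) = (13/194, 181/194) → H(Y|X=1) = 0.354666
  X=2: P(X=2) = 0.071, P(Y|X=2) = (53/71, 18/71) → H(Y|X=2) = 0.816811
  X=3: P(X=3) = 0.169, P(Y|X=3) = (112/169, 57/169) → H(Y|X=3) = 0.922190
H(Y|X) = 0.566·0.203350 + 0.194·0.354666 + 0.071·0.816811 + 0.169·0.922190 = 0.3977 bits

H(X,Y) = -Σ_{x,y} P(x,y) log₂ P(x,y). Per-cell terms -P(x,y)·log₂P(x,y):
  X=0: 0.475528, 0.104325
  X=1: 0.081449, 0.446335
  X=2: 0.224607, 0.104325
  X=3: 0.353744, 0.235575
Sum of the 8 terms: H(X,Y) = 2.0259 bits

Chain rule check:
  H(X) + H(Y|X) = 1.6281 + 0.3977 = 2.0258 bits
  H(X,Y) = 2.0259 bits
✓ Chain rule verified (Δ = 0.0001 is 4-dp rounding noise: each of the three values was rounded independently).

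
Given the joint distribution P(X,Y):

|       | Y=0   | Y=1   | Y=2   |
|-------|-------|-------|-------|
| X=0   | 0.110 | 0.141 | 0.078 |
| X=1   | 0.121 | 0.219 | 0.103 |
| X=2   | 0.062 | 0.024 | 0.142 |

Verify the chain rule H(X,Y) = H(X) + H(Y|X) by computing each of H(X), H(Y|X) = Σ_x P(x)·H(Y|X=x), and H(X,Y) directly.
H(X) = 1.5343 bits, H(Y|X) = 1.4655 bits, H(X,Y) = 2.9999 bits

Marginal of X (row sums):
  P(X=0) = 0.110 + 0.141 + 0.078 = 0.329
  P(X=1) = 0.121 + 0.219 + 0.103 = 0.443
  P(X=2) = 0.062 + 0.024 + 0.142 = 0.228
H(X) = -[0.329·log₂(0.329) + 0.443·log₂(0.443) + 0.228·log₂(0.228)]
  = 0.52766 + 0.52036 + 0.48630 = 1.5343 bits

H(Y|X) = Σ_x P(x)·H(Y|X=x):
  X=0: P(X=0) = 0.329, P(Y|X=0) = (110/329, 3/7, 78/329) → H(Y|X=0) = 1.54466
  X=1: P(X=1) = 0.443, P(Y|X=1) = (121/443, 219/443, 103/443) → H(Y|X=1) = 1.50319
  X=2: P(X=2) = 0.228, P(Y|X=2) = (31/114, 2/19, 71/114) → H(Y|X=2) = 1.27823
H(Y|X) = 0.329·1.54466 + 0.443·1.50319 + 0.228·1.27823 = 1.4655 bits

H(X,Y) = -Σ_{x,y} P(x,y) log₂ P(x,y). Per-cell terms -P(x,y)·log₂P(x,y):
  X=0: 0.35029, 0.39850, 0.28707
  X=1: 0.36868, 0.47983, 0.33777
  X=2: 0.24872, 0.12914, 0.39988
Sum of the 9 terms: H(X,Y) = 2.9999 bits

Chain rule check:
  H(X) + H(Y|X) = 1.5343 + 1.4655 = 2.9998 bits
  H(X,Y) = 2.9999 bits
✓ Chain rule verified (Δ = 0.0001 is 4-dp rounding noise: each of the three values was rounded independently).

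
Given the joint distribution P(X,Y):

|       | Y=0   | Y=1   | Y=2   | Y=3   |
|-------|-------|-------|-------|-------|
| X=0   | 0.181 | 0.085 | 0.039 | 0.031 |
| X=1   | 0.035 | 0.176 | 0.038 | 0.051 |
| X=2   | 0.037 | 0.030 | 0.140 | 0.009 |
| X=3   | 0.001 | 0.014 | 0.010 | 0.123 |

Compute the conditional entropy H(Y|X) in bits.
1.4804 bits

H(Y|X) = H(X,Y) - H(X)

H(X,Y) = -Σ_{x,y} P(x,y) log₂ P(x,y). Per-cell terms -P(x,y)·log₂P(x,y):
  X=0: 0.44633, 0.30229, 0.18253, 0.15536
  X=1: 0.16928, 0.44112, 0.17928, 0.21896
  X=2: 0.17598, 0.15177, 0.39711, 0.06116
  X=3: 0.00997, 0.08622, 0.06644, 0.37186
Sum of the 16 terms: H(X,Y) = 3.4157 bits

Marginal of X (row sums):
  P(X=0) = 0.181 + 0.085 + 0.039 + 0.031 = 0.336
  P(X=1) = 0.035 + 0.176 + 0.038 + 0.051 = 0.300
  P(X=2) = 0.037 + 0.030 + 0.140 + 0.009 = 0.216
  P(X=3) = 0.001 + 0.014 + 0.010 + 0.123 = 0.148
H(X) = -[0.336·log₂(0.336) + 0.300·log₂(0.300) + 0.216·log₂(0.216) + 0.148·log₂(0.148)]
  = 0.52868 + 0.52109 + 0.47755 + 0.40794 = 1.9353 bits

H(Y|X) = H(X,Y) - H(X) = 3.4157 - 1.9353 = 1.4804 bits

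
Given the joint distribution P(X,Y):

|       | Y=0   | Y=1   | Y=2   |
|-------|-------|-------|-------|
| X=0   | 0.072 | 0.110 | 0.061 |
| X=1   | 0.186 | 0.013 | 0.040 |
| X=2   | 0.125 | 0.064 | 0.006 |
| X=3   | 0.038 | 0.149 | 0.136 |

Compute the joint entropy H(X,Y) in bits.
3.2414 bits

H(X,Y) = -Σ_{x,y} P(x,y) log₂ P(x,y). Per-cell terms -P(x,y)·log₂P(x,y):
  X=0: 0.2733, 0.3503, 0.2461
  X=1: 0.4514, 0.0814, 0.1858
  X=2: 0.3750, 0.2538, 0.0443
  X=3: 0.1793, 0.4092, 0.3915
Sum of the 12 terms: H(X,Y) = 3.2414 bits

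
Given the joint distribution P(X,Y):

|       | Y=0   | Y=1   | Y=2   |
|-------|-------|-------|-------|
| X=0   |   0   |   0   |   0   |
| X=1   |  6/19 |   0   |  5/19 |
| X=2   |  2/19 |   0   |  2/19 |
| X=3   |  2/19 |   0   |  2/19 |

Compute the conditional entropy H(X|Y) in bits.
1.4015 bits

H(X|Y) = H(X,Y) - H(Y)

H(X,Y) = -Σ_{x,y} P(x,y) log₂ P(x,y). Per-cell terms -P(x,y)·log₂P(x,y):
  X=0: 0.0000, 0.0000, 0.0000
  X=1: 0.5251, 0.0000, 0.5068
  X=2: 0.3419, 0.0000, 0.3419
  X=3: 0.3419, 0.0000, 0.3419
  (cells with P = 0 contribute 0)
Sum of the 12 terms: H(X,Y) = 2.3995 bits

Marginal of Y (column sums):
  P(Y=0) = 0 + 6/19 + 2/19 + 2/19 = 10/19
  P(Y=1) = 0 + 0 + 0 + 0 = 0
  P(Y=2) = 0 + 5/19 + 2/19 + 2/19 = 9/19
H(Y) = -[(10/19)·log₂(10/19) + (9/19)·log₂(9/19)]   (outcomes with P = 0 contribute 0)
  = 0.4874 + 0.5106 = 0.9980 bits

H(X|Y) = H(X,Y) - H(Y) = 2.3995 - 0.9980 = 1.4015 bits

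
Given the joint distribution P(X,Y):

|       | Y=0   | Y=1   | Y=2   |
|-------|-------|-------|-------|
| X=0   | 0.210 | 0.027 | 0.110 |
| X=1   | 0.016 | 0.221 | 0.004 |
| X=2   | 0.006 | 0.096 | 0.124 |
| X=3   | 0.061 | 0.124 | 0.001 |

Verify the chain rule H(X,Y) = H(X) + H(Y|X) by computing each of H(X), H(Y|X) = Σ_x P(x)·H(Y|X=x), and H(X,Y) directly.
H(X) = 1.9609 bits, H(Y|X) = 0.9834 bits, H(X,Y) = 2.9443 bits

Marginal of X (row sums):
  P(X=0) = 0.210 + 0.027 + 0.110 = 0.347
  P(X=1) = 0.016 + 0.221 + 0.004 = 0.241
  P(X=2) = 0.006 + 0.096 + 0.124 = 0.226
  P(X=3) = 0.061 + 0.124 + 0.001 = 0.186
H(X) = -[0.347·log₂(0.347) + 0.241·log₂(0.241) + 0.226·log₂(0.226) + 0.186·log₂(0.186)]
  = 0.5299 + 0.4947 + 0.4849 + 0.4514 = 1.9609 bits

H(Y|X) = Σ_x P(x)·H(Y|X=x):
  X=0: P(X=0) = 0.347, P(Y|X=0) = (210/347, 27/347, 110/347) → H(Y|X=0) = 1.2505
  X=1: P(X=1) = 0.241, P(Y|X=1) = (16/241, 221/241, 4/241) → H(Y|X=1) = 0.4725
  X=2: P(X=2) = 0.226, P(Y|X=2) = (3/113, 48/113, 62/113) → H(Y|X=2) = 1.1388
  X=3: P(X=3) = 0.186, P(Y|X=3) = (61/186, 2/3, 1/186) → H(Y|X=3) = 0.9580
H(Y|X) = 0.347·1.2505 + 0.241·0.4725 + 0.226·1.1388 + 0.186·0.9580 = 0.9834 bits

H(X,Y) = -Σ_{x,y} P(x,y) log₂ P(x,y). Per-cell terms -P(x,y)·log₂P(x,y):
  X=0: 0.4728, 0.1407, 0.3503
  X=1: 0.0955, 0.4813, 0.0319
  X=2: 0.0443, 0.3246, 0.3734
  X=3: 0.2461, 0.3734, 0.0100
Sum of the 12 terms: H(X,Y) = 2.9443 bits

Chain rule check:
  H(X) + H(Y|X) = 1.9609 + 0.9834 = 2.9443 bits
  H(X,Y) = 2.9443 bits
✓ Chain rule verified.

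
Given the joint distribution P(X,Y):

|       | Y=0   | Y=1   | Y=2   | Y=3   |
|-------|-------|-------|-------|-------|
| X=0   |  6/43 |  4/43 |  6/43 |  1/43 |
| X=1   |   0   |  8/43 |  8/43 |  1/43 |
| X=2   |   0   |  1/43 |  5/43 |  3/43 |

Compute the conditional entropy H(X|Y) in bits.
1.2221 bits

H(X|Y) = H(X,Y) - H(Y)

H(X,Y) = -Σ_{x,y} P(x,y) log₂ P(x,y). Per-cell terms -P(x,y)·log₂P(x,y):
  X=0: 0.39646, 0.31872, 0.39646, 0.12619
  X=1: 0.00000, 0.45140, 0.45140, 0.12619
  X=2: 0.00000, 0.12619, 0.36097, 0.26800
  (cells with P = 0 contribute 0)
Sum of the 12 terms: H(X,Y) = 3.02198 bits

Marginal of Y (column sums):
  P(Y=0) = 6/43 + 0 + 0 = 6/43
  P(Y=1) = 4/43 + 8/43 + 1/43 = 13/43
  P(Y=2) = 6/43 + 8/43 + 5/43 = 19/43
  P(Y=3) = 1/43 + 1/43 + 3/43 = 5/43
H(Y) = -[(6/43)·log₂(6/43) + (13/43)·log₂(13/43) + (19/43)·log₂(19/43) + (5/43)·log₂(5/43)]
  = 0.39646 + 0.52176 + 0.52066 + 0.36097 = 1.79985 bits

H(X|Y) = H(X,Y) - H(Y) = 3.02198 - 1.79985 = 1.2221 bits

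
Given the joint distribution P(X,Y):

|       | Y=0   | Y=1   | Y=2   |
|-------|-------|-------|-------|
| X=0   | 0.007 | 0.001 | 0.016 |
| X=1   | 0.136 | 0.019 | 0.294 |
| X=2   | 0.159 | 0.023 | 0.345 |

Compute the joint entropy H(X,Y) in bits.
2.2515 bits

H(X,Y) = -Σ_{x,y} P(x,y) log₂ P(x,y). Per-cell terms -P(x,y)·log₂P(x,y):
  X=0: 0.05011, 0.00997, 0.09545
  X=1: 0.39145, 0.10864, 0.51924
  X=2: 0.42181, 0.12517, 0.52969
Sum of the 9 terms: H(X,Y) = 2.2515 bits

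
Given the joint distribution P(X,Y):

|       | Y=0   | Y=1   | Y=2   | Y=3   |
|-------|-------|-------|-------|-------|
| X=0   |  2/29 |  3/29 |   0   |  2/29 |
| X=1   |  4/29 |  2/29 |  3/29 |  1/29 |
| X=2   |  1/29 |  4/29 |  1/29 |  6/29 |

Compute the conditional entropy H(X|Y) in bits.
1.2997 bits

H(X|Y) = H(X,Y) - H(Y)

H(X,Y) = -Σ_{x,y} P(x,y) log₂ P(x,y). Per-cell terms -P(x,y)·log₂P(x,y):
  X=0: 0.26607, 0.33859, 0.00000, 0.26607
  X=1: 0.39420, 0.26607, 0.33859, 0.16752
  X=2: 0.16752, 0.39420, 0.16752, 0.47028
  (cells with P = 0 contribute 0)
Sum of the 12 terms: H(X,Y) = 3.2366 bits

Marginal of Y (column sums):
  P(Y=0) = 2/29 + 4/29 + 1/29 = 7/29
  P(Y=1) = 3/29 + 2/29 + 4/29 = 9/29
  P(Y=2) = 0 + 3/29 + 1/29 = 4/29
  P(Y=3) = 2/29 + 1/29 + 6/29 = 9/29
H(Y) = -[(7/29)·log₂(7/29) + (9/29)·log₂(9/29) + (4/29)·log₂(4/29) + (9/29)·log₂(9/29)]
  = 0.49498 + 0.52388 + 0.39420 + 0.52388 = 1.9369 bits

H(X|Y) = H(X,Y) - H(Y) = 3.2366 - 1.9369 = 1.2997 bits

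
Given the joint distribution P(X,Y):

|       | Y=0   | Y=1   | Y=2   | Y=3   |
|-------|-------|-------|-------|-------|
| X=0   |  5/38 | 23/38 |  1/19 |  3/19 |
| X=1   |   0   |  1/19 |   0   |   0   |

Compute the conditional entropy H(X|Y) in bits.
0.2646 bits

H(X|Y) = H(X,Y) - H(Y)

H(X,Y) = -Σ_{x,y} P(x,y) log₂ P(x,y). Per-cell terms -P(x,y)·log₂P(x,y):
  X=0: 0.3850, 0.4384, 0.2236, 0.4205
  X=1: 0.0000, 0.2236, 0.0000, 0.0000
  (cells with P = 0 contribute 0)
Sum of the 8 terms: H(X,Y) = 1.6911 bits

Marginal of Y (column sums):
  P(Y=0) = 5/38 + 0 = 5/38
  P(Y=1) = 23/38 + 1/19 = 25/38
  P(Y=2) = 1/19 + 0 = 1/19
  P(Y=3) = 3/19 + 0 = 3/19
H(Y) = -[(5/38)·log₂(5/38) + (25/38)·log₂(25/38) + (1/19)·log₂(1/19) + (3/19)·log₂(3/19)]
  = 0.3850 + 0.3974 + 0.2236 + 0.4205 = 1.4265 bits

H(X|Y) = H(X,Y) - H(Y) = 1.6911 - 1.4265 = 0.2646 bits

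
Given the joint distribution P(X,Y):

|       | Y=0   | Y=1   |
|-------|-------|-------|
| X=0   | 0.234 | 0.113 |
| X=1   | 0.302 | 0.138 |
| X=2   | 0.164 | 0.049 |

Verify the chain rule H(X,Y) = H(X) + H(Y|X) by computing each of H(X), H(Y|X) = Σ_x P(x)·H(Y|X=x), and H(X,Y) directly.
H(X) = 1.5262 bits, H(Y|X) = 0.8765 bits, H(X,Y) = 2.4027 bits

Marginal of X (row sums):
  P(X=0) = 0.234 + 0.113 = 0.347
  P(X=1) = 0.302 + 0.138 = 0.440
  P(X=2) = 0.164 + 0.049 = 0.213
H(X) = -[0.347·log₂(0.347) + 0.440·log₂(0.440) + 0.213·log₂(0.213)]
  = 0.52987 + 0.52115 + 0.47522 = 1.5262 bits

H(Y|X) = Σ_x P(x)·H(Y|X=x):
  X=0: P(X=0) = 0.347, P(Y|X=0) = (234/347, 113/347) → H(Y|X=0) = 0.91042
  X=1: P(X=1) = 0.440, P(Y|X=1) = (151/220, 69/220) → H(Y|X=1) = 0.89733
  X=2: P(X=2) = 0.213, P(Y|X=2) = (164/213, 49/213) → H(Y|X=2) = 0.77809
H(Y|X) = 0.347·0.91042 + 0.440·0.89733 + 0.213·0.77809 = 0.8765 bits

H(X,Y) = -Σ_{x,y} P(x,y) log₂ P(x,y). Per-cell terms -P(x,y)·log₂P(x,y):
  X=0: 0.49033, 0.35545
  X=1: 0.52167, 0.39430
  X=2: 0.42775, 0.21320
Sum of the 6 terms: H(X,Y) = 2.4027 bits

Chain rule check:
  H(X) + H(Y|X) = 1.5262 + 0.8765 = 2.4027 bits
  H(X,Y) = 2.4027 bits
✓ Chain rule verified.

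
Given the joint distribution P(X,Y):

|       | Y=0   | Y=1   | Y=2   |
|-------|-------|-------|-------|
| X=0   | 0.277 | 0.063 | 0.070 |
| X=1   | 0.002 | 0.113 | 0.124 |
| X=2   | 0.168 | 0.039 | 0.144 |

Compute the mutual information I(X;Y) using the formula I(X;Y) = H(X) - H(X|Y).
0.2789 bits

I(X;Y) = H(X) - H(X|Y)

Marginal of X (row sums):
  P(X=0) = 0.277 + 0.063 + 0.070 = 0.410
  P(X=1) = 0.002 + 0.113 + 0.124 = 0.239
  P(X=2) = 0.168 + 0.039 + 0.144 = 0.351
H(X) = -[0.410·log₂(0.410) + 0.239·log₂(0.239) + 0.351·log₂(0.351)]
  = 0.52738 + 0.49352 + 0.53017 = 1.55107 bits

Marginal of Y (column sums):
  P(Y=0) = 0.277 + 0.002 + 0.168 = 0.447
  P(Y=1) = 0.063 + 0.113 + 0.039 = 0.215
  P(Y=2) = 0.070 + 0.124 + 0.144 = 0.338
H(X|Y) = Σ_y P(y)·H(X|Y=y):
  Y=0: P(Y=0) = 0.447, P(X|Y=0) = (277/447, 2/447, 56/149) → H(X|Y=0) = 0.99336
  Y=1: P(Y=1) = 0.215, P(X|Y=1) = (63/215, 113/215, 39/215) → H(X|Y=1) = 1.45340
  Y=2: P(Y=2) = 0.338, P(X|Y=2) = (35/169, 62/169, 72/169) → H(X|Y=2) = 1.52562
H(X|Y) = 0.447·0.99336 + 0.215·1.45340 + 0.338·1.52562 = 1.27217 bits

I(X;Y) = H(X) - H(X|Y) = 1.55107 - 1.27217 = 0.2789 bits

Cross-check via I(X;Y) = H(X) + H(Y) - H(X,Y): computing H(Y) from the column sums and H(X,Y) from the 9 cells in the same way gives H(Y) = 1.52498 bits and H(X,Y) = 2.79715 bits, so
I(X;Y) = 1.55107 + 1.52498 - 2.79715 = 0.2789 bits ✓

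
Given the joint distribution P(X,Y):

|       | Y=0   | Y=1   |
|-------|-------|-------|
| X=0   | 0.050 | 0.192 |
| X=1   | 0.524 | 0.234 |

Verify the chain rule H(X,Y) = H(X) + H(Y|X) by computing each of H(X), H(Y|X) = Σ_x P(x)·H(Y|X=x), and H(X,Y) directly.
H(X) = 0.7984 bits, H(Y|X) = 0.8537 bits, H(X,Y) = 1.6521 bits

Marginal of X (row sums):
  P(X=0) = 0.050 + 0.192 = 0.242
  P(X=1) = 0.524 + 0.234 = 0.758
H(X) = -[0.242·log₂(0.242) + 0.758·log₂(0.758)]
  = 0.495355 + 0.302996 = 0.7984 bits

H(Y|X) = Σ_x P(x)·H(Y|X=x):
  X=0: P(X=0) = 0.242, P(Y|X=0) = (25/121, 96/121) → H(Y|X=0) = 0.734956
  X=1: P(X=1) = 0.758, P(Y|X=1) = (262/379, 117/379) → H(Y|X=1) = 0.891675
H(Y|X) = 0.242·0.734956 + 0.758·0.891675 = 0.8537 bits

H(X,Y) = -Σ_{x,y} P(x,y) log₂ P(x,y). Per-cell terms -P(x,y)·log₂P(x,y):
  X=0: 0.216096, 0.457118
  X=1: 0.488557, 0.490328
Sum of the 4 terms: H(X,Y) = 1.6521 bits

Chain rule check:
  H(X) + H(Y|X) = 0.7984 + 0.8537 = 1.6521 bits
  H(X,Y) = 1.6521 bits
✓ Chain rule verified.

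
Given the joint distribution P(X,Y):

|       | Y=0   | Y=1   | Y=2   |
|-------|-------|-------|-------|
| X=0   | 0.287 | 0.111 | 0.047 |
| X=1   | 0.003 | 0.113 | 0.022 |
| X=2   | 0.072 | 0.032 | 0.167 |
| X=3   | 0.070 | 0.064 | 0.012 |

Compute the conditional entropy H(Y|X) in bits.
1.2104 bits

H(Y|X) = H(X,Y) - H(X)

H(X,Y) = -Σ_{x,y} P(x,y) log₂ P(x,y). Per-cell terms -P(x,y)·log₂P(x,y):
  X=0: 0.5169, 0.3520, 0.2073
  X=1: 0.0251, 0.3555, 0.1211
  X=2: 0.2733, 0.1589, 0.4312
  X=3: 0.2686, 0.2538, 0.0766
Sum of the 12 terms: H(X,Y) = 3.0403 bits

Marginal of X (row sums):
  P(X=0) = 0.287 + 0.111 + 0.047 = 0.445
  P(X=1) = 0.003 + 0.113 + 0.022 = 0.138
  P(X=2) = 0.072 + 0.032 + 0.167 = 0.271
  P(X=3) = 0.070 + 0.064 + 0.012 = 0.146
H(X) = -[0.445·log₂(0.445) + 0.138·log₂(0.138) + 0.271·log₂(0.271) + 0.146·log₂(0.146)]
  = 0.5198 + 0.3943 + 0.5105 + 0.4053 = 1.8299 bits

H(Y|X) = H(X,Y) - H(X) = 3.0403 - 1.8299 = 1.2104 bits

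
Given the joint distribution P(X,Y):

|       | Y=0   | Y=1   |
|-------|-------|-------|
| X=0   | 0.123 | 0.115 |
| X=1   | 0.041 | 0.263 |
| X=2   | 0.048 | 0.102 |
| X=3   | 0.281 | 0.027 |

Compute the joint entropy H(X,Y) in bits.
2.6279 bits

H(X,Y) = -Σ_{x,y} P(x,y) log₂ P(x,y). Per-cell terms -P(x,y)·log₂P(x,y):
  X=0: 0.3719, 0.3588
  X=1: 0.1889, 0.5068
  X=2: 0.2103, 0.3359
  X=3: 0.5146, 0.1407
Sum of the 8 terms: H(X,Y) = 2.6279 bits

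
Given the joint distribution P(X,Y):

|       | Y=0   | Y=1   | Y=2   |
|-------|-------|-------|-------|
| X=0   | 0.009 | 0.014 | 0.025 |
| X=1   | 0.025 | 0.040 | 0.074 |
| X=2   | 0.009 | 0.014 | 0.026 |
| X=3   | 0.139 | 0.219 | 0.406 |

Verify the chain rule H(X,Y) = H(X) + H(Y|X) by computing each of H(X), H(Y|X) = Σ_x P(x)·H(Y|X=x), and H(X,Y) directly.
H(X) = 1.1159 bits, H(Y|X) = 1.4491 bits, H(X,Y) = 2.5650 bits

Marginal of X (row sums):
  P(X=0) = 0.009 + 0.014 + 0.025 = 0.048
  P(X=1) = 0.025 + 0.040 + 0.074 = 0.139
  P(X=2) = 0.009 + 0.014 + 0.026 = 0.049
  P(X=3) = 0.139 + 0.219 + 0.406 = 0.764
H(X) = -[0.048·log₂(0.048) + 0.139·log₂(0.139) + 0.049·log₂(0.049) + 0.764·log₂(0.764)]
  = 0.2103 + 0.3957 + 0.2132 + 0.2967 = 1.1159 bits

H(Y|X) = Σ_x P(x)·H(Y|X=x):
  X=0: P(X=0) = 0.048, P(Y|X=0) = (3/16, 7/24, 25/48) → H(Y|X=0) = 1.4614
  X=1: P(X=1) = 0.139, P(Y|X=1) = (25/139, 40/139, 74/139) → H(Y|X=1) = 1.4465
  X=2: P(X=2) = 0.049, P(Y|X=2) = (9/49, 2/7, 26/49) → H(Y|X=2) = 1.4506
  X=3: P(X=3) = 0.764, P(Y|X=3) = (139/764, 219/764, 203/382) → H(Y|X=3) = 1.4487
H(Y|X) = 0.048·1.4614 + 0.139·1.4465 + 0.049·1.4506 + 0.764·1.4487 = 1.4491 bits

H(X,Y) = -Σ_{x,y} P(x,y) log₂ P(x,y). Per-cell terms -P(x,y)·log₂P(x,y):
  X=0: 0.0612, 0.0862, 0.1330
  X=1: 0.1330, 0.1858, 0.2780
  X=2: 0.0612, 0.0862, 0.1369
  X=3: 0.3957, 0.4798, 0.5280
Sum of the 12 terms: H(X,Y) = 2.5650 bits

Chain rule check:
  H(X) + H(Y|X) = 1.1159 + 1.4491 = 2.5650 bits
  H(X,Y) = 2.5650 bits
✓ Chain rule verified.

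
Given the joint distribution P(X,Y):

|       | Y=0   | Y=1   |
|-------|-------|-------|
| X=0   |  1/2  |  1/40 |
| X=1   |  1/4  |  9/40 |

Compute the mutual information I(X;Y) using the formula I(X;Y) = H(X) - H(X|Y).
0.1922 bits

I(X;Y) = H(X) - H(X|Y)

Marginal of X (row sums):
  P(X=0) = 1/2 + 1/40 = 21/40
  P(X=1) = 1/4 + 9/40 = 19/40
H(X) = -[(21/40)·log₂(21/40) + (19/40)·log₂(19/40)]
  = 0.488046 + 0.510150 = 0.99820 bits

Marginal of Y (column sums):
  P(Y=0) = 1/2 + 1/4 = 3/4
  P(Y=1) = 1/40 + 9/40 = 1/4
H(X|Y) = Σ_y P(y)·H(X|Y=y):
  Y=0: P(Y=0) = 3/4, P(X|Y=0) = (2/3, 1/3) → H(X|Y=0) = 0.918296
  Y=1: P(Y=1) = 1/4, P(X|Y=1) = (1/10, 9/10) → H(X|Y=1) = 0.468996
H(X|Y) = (3/4)·0.918296 + (1/4)·0.468996 = 0.80597 bits

I(X;Y) = H(X) - H(X|Y) = 0.99820 - 0.80597 = 0.1922 bits

Cross-check via I(X;Y) = H(X) + H(Y) - H(X,Y): computing H(Y) from the column sums and H(X,Y) from the 4 cells in the same way gives H(Y) = 0.81128 bits and H(X,Y) = 1.61725 bits, so
I(X;Y) = 0.99820 + 0.81128 - 1.61725 = 0.1922 bits ✓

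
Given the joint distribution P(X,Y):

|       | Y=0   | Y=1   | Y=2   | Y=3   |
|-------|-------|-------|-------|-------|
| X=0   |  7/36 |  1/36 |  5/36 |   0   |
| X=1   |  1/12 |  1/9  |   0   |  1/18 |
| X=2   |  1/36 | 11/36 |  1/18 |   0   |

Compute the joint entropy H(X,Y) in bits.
2.7791 bits

H(X,Y) = -Σ_{x,y} P(x,y) log₂ P(x,y). Per-cell terms -P(x,y)·log₂P(x,y):
  X=0: 0.45939, 0.14361, 0.39556, 0.00000
  X=1: 0.29875, 0.35221, 0.00000, 0.23166
  X=2: 0.14361, 0.52265, 0.23166, 0.00000
  (cells with P = 0 contribute 0)
Sum of the 12 terms: H(X,Y) = 2.7791 bits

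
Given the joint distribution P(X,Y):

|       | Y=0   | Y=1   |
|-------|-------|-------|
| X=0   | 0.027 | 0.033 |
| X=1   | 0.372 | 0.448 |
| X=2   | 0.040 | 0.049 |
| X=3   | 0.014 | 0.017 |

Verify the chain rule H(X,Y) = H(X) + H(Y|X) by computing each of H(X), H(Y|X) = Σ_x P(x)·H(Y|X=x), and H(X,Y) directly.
H(X) = 0.9443 bits, H(Y|X) = 0.9936 bits, H(X,Y) = 1.9379 bits

Marginal of X (row sums):
  P(X=0) = 0.027 + 0.033 = 0.060
  P(X=1) = 0.372 + 0.448 = 0.820
  P(X=2) = 0.040 + 0.049 = 0.089
  P(X=3) = 0.014 + 0.017 = 0.031
H(X) = -[0.060·log₂(0.060) + 0.820·log₂(0.820) + 0.089·log₂(0.089) + 0.031·log₂(0.031)]
  = 0.2435 + 0.2348 + 0.3106 + 0.1554 = 0.9443 bits

H(Y|X) = Σ_x P(x)·H(Y|X=x):
  X=0: P(X=0) = 0.060, P(Y|X=0) = (9/20, 11/20) → H(Y|X=0) = 0.9928
  X=1: P(X=1) = 0.820, P(Y|X=1) = (93/205, 112/205) → H(Y|X=1) = 0.9938
  X=2: P(X=2) = 0.089, P(Y|X=2) = (40/89, 49/89) → H(Y|X=2) = 0.9926
  X=3: P(X=3) = 0.031, P(Y|X=3) = (14/31, 17/31) → H(Y|X=3) = 0.9932
H(Y|X) = 0.060·0.9928 + 0.820·0.9938 + 0.089·0.9926 + 0.031·0.9932 = 0.9936 bits

H(X,Y) = -Σ_{x,y} P(x,y) log₂ P(x,y). Per-cell terms -P(x,y)·log₂P(x,y):
  X=0: 0.1407, 0.1624
  X=1: 0.5307, 0.5190
  X=2: 0.1858, 0.2132
  X=3: 0.0862, 0.0999
Sum of the 8 terms: H(X,Y) = 1.9379 bits

Chain rule check:
  H(X) + H(Y|X) = 0.9443 + 0.9936 = 1.9379 bits
  H(X,Y) = 1.9379 bits
✓ Chain rule verified.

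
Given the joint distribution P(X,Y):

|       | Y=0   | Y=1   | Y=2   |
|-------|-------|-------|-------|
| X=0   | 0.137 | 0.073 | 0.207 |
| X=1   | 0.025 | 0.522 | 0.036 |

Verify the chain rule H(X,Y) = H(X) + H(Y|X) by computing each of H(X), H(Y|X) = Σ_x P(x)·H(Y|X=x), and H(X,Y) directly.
H(X) = 0.9800 bits, H(Y|X) = 0.9541 bits, H(X,Y) = 1.9342 bits

Marginal of X (row sums):
  P(X=0) = 0.137 + 0.073 + 0.207 = 0.417
  P(X=1) = 0.025 + 0.522 + 0.036 = 0.583
H(X) = -[0.417·log₂(0.417) + 0.583·log₂(0.583)]
  = 0.52620 + 0.45383 = 0.9800 bits

H(Y|X) = Σ_x P(x)·H(Y|X=x):
  X=0: P(X=0) = 0.417, P(Y|X=0) = (137/417, 73/417, 69/139) → H(Y|X=0) = 1.46928
  X=1: P(X=1) = 0.583, P(Y|X=1) = (25/583, 522/583, 36/583) → H(Y|X=1) = 0.58567
H(Y|X) = 0.417·1.46928 + 0.583·0.58567 = 0.9541 bits

H(X,Y) = -Σ_{x,y} P(x,y) log₂ P(x,y). Per-cell terms -P(x,y)·log₂P(x,y):
  X=0: 0.39288, 0.27565, 0.47037
  X=1: 0.13305, 0.48957, 0.17265
Sum of the 6 terms: H(X,Y) = 1.9342 bits

Chain rule check:
  H(X) + H(Y|X) = 0.9800 + 0.9541 = 1.9341 bits
  H(X,Y) = 1.9342 bits
✓ Chain rule verified (Δ = 0.0001 is 4-dp rounding noise: each of the three values was rounded independently).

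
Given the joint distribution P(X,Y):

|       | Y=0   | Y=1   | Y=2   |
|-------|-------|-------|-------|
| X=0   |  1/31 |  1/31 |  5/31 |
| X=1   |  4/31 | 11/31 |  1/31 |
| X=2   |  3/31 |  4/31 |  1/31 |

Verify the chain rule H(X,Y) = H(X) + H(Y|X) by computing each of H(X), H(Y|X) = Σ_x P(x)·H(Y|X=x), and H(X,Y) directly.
H(X) = 1.4816 bits, H(Y|X) = 1.2011 bits, H(X,Y) = 2.6826 bits

Marginal of X (row sums):
  P(X=0) = 1/31 + 1/31 + 5/31 = 7/31
  P(X=1) = 4/31 + 11/31 + 1/31 = 16/31
  P(X=2) = 3/31 + 4/31 + 1/31 = 8/31
H(X) = -[(7/31)·log₂(7/31) + (16/31)·log₂(16/31) + (8/31)·log₂(8/31)]
  = 0.48477 + 0.49249 + 0.50431 = 1.4816 bits

H(Y|X) = Σ_x P(x)·H(Y|X=x):
  X=0: P(X=0) = 7/31, P(Y|X=0) = (1/7, 1/7, 5/7) → H(Y|X=0) = 1.14883
  X=1: P(X=1) = 16/31, P(Y|X=1) = (1/4, 11/16, 1/16) → H(Y|X=1) = 1.12164
  X=2: P(X=2) = 8/31, P(Y|X=2) = (3/8, 1/2, 1/8) → H(Y|X=2) = 1.40564
H(Y|X) = (7/31)·1.14883 + (16/31)·1.12164 + (8/31)·1.40564 = 1.2011 bits

H(X,Y) = -Σ_{x,y} P(x,y) log₂ P(x,y). Per-cell terms -P(x,y)·log₂P(x,y):
  X=0: 0.15981, 0.15981, 0.42456
  X=1: 0.38119, 0.53040, 0.15981
  X=2: 0.32605, 0.38119, 0.15981
Sum of the 9 terms: H(X,Y) = 2.6826 bits

Chain rule check:
  H(X) + H(Y|X) = 1.4816 + 1.2011 = 2.6827 bits
  H(X,Y) = 2.6826 bits
✓ Chain rule verified (Δ = 0.0001 is 4-dp rounding noise: each of the three values was rounded independently).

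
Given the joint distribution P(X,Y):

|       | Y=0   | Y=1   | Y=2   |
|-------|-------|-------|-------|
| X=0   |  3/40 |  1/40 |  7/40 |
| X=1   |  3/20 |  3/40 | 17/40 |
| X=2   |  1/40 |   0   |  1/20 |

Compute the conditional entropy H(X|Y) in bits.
1.1818 bits

H(X|Y) = H(X,Y) - H(Y)

H(X,Y) = -Σ_{x,y} P(x,y) log₂ P(x,y). Per-cell terms -P(x,y)·log₂P(x,y):
  X=0: 0.28027, 0.13305, 0.44005
  X=1: 0.41054, 0.28027, 0.52465
  X=2: 0.13305, 0.00000, 0.21610
  (cells with P = 0 contribute 0)
Sum of the 9 terms: H(X,Y) = 2.4180 bits

Marginal of Y (column sums):
  P(Y=0) = 3/40 + 3/20 + 1/40 = 1/4
  P(Y=1) = 1/40 + 3/40 + 0 = 1/10
  P(Y=2) = 7/40 + 17/40 + 1/20 = 13/20
H(Y) = -[(1/4)·log₂(1/4) + (1/10)·log₂(1/10) + (13/20)·log₂(13/20)]
  = 0.50000 + 0.33219 + 0.40397 = 1.2362 bits

H(X|Y) = H(X,Y) - H(Y) = 2.4180 - 1.2362 = 1.1818 bits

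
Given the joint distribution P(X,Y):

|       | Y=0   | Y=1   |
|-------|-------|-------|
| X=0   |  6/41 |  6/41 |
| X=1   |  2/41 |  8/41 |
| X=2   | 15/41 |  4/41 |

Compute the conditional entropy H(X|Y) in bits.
1.3531 bits

H(X|Y) = H(X,Y) - H(Y)

H(X,Y) = -Σ_{x,y} P(x,y) log₂ P(x,y). Per-cell terms -P(x,y)·log₂P(x,y):
  X=0: 0.4057448, 0.4057448
  X=1: 0.2125635, 0.4600101
  X=2: 0.5307298, 0.3275660
Sum of the 6 terms: H(X,Y) = 2.342359 bits

Marginal of Y (column sums):
  P(Y=0) = 6/41 + 2/41 + 15/41 = 23/41
  P(Y=1) = 6/41 + 8/41 + 4/41 = 18/41
H(Y) = -[(23/41)·log₂(23/41) + (18/41)·log₂(18/41)]
  = 0.4678481 + 0.5213972 = 0.989245 bits

H(X|Y) = H(X,Y) - H(Y) = 2.342359 - 0.989245 = 1.3531 bits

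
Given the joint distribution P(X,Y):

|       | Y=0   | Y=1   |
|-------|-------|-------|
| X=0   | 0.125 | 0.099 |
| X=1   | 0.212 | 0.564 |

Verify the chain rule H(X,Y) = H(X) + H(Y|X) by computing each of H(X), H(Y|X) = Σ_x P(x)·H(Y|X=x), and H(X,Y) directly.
H(X) = 0.7674 bits, H(Y|X) = 0.8783 bits, H(X,Y) = 1.6457 bits

Marginal of X (row sums):
  P(X=0) = 0.125 + 0.099 = 0.224
  P(X=1) = 0.212 + 0.564 = 0.776
H(X) = -[0.224·log₂(0.224) + 0.776·log₂(0.776)]
  = 0.4835 + 0.2839 = 0.7674 bits

H(Y|X) = Σ_x P(x)·H(Y|X=x):
  X=0: P(X=0) = 0.224, P(Y|X=0) = (125/224, 99/224) → H(Y|X=0) = 0.9903
  X=1: P(X=1) = 0.776, P(Y|X=1) = (53/194, 141/194) → H(Y|X=1) = 0.8460
H(Y|X) = 0.224·0.9903 + 0.776·0.8460 = 0.8783 bits

H(X,Y) = -Σ_{x,y} P(x,y) log₂ P(x,y). Per-cell terms -P(x,y)·log₂P(x,y):
  X=0: 0.3750, 0.3303
  X=1: 0.4744, 0.4660
Sum of the 4 terms: H(X,Y) = 1.6457 bits

Chain rule check:
  H(X) + H(Y|X) = 0.7674 + 0.8783 = 1.6457 bits
  H(X,Y) = 1.6457 bits
✓ Chain rule verified.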